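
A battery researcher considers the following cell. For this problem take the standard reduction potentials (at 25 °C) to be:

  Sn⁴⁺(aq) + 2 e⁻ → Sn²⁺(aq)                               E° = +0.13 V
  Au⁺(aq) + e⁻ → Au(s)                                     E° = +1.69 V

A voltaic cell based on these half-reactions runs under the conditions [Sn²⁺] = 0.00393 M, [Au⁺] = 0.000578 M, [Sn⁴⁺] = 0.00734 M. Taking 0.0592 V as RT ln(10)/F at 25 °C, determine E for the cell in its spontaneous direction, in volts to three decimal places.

Au⁺/Au is the cathode (higher E°), Sn⁴⁺/Sn²⁺ the anode: E°cell = +1.69 − (+0.13) = +1.56 V, n = 2.
Overall: 2 Au⁺(aq) + Sn²⁺(aq) → 2 Au(s) + Sn⁴⁺(aq)
Q = [Sn⁴⁺] / ([Au⁺]^2·[Sn²⁺]); log Q = 6.747.
E = E° − (0.0592/n) log Q = +1.56 − (0.0592/2)(6.747) = +1.360 V.

+1.360 V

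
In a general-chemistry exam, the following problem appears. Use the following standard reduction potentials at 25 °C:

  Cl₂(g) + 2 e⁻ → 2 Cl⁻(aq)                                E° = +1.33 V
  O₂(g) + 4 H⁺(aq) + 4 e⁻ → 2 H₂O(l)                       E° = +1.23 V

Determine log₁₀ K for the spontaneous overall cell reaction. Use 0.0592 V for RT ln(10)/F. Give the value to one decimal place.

6.8

Cathode: Cl₂/Cl⁻; anode: O₂/H₂O. E°cell = +0.10 V, n = 4.
log K = nE°cell / 0.0592 = (4)(+0.10) / 0.0592 = 6.8.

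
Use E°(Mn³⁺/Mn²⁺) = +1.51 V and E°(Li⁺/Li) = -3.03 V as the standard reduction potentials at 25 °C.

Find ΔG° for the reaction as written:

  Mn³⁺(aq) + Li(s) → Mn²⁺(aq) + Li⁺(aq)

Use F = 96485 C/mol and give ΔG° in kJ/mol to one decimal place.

-438.0 kJ/mol

As written, Mn³⁺/Mn²⁺ is reduced (cathode) and Li⁺/Li is oxidised (anode), so E°cell = (+1.51) − (-3.03) = +4.54 V.
Balancing electrons gives n = 1.
ΔG° = −nFE° = −(1)(96485)(+4.54) = -438,042 J = -438.0 kJ/mol.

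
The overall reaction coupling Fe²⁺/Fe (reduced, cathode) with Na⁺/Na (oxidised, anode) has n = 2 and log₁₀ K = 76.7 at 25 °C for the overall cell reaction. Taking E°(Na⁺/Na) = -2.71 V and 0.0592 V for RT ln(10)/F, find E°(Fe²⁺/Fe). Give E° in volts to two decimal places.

E°cell = (0.0592/n)·log K = (0.0592/2)(76.7) = +2.270 V.
Since Fe²⁺/Fe is the cathode and Na⁺/Na the anode, E°cell = E°(Fe²⁺/Fe) − E°(Na⁺/Na).
So E°(Fe²⁺/Fe) = E°cell + E°(Na⁺/Na) = +2.270 + (-2.71) = -0.44 V.

-0.44 V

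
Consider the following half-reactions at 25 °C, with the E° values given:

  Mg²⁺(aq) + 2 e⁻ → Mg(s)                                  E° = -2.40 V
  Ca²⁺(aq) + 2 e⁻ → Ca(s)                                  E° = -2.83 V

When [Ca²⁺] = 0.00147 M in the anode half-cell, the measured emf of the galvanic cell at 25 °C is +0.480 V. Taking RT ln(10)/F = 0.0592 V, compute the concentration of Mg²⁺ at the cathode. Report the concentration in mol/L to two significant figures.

Mg²⁺/Mg is the cathode, Ca²⁺/Ca the anode: E°cell = +0.43 V, n = 2.
Overall reaction: Mg²⁺(aq) + Ca(s) → Mg(s) + Ca²⁺(aq); Q = [Ca²⁺]^1/[Mg²⁺]^1.
From E = E° − (0.0592/n) log Q: log Q = (E° − E)·n/0.0592 = (+0.43 − (+0.480))·2/0.0592 = -1.6892.
So 1·log[Mg²⁺] = 1·log(0.00147) − log Q = -2.8327 − (-1.6892) = -1.1435; [Mg²⁺] = 10^(-1.1435) ≈ 0.072 M.

0.072 M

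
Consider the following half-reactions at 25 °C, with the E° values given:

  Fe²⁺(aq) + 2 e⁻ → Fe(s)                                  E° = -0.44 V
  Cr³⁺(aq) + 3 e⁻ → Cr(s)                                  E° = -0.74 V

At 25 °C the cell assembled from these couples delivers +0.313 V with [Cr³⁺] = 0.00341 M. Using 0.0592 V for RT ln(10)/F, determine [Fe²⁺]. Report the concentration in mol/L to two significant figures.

Fe²⁺/Fe is the cathode, Cr³⁺/Cr the anode: E°cell = +0.30 V, n = 6.
Overall reaction: 3 Fe²⁺(aq) + 2 Cr(s) → 3 Fe(s) + 2 Cr³⁺(aq); Q = [Cr³⁺]^2/[Fe²⁺]^3.
From E = E° − (0.0592/n) log Q: log Q = (E° − E)·n/0.0592 = (+0.30 − (+0.313))·6/0.0592 = -1.3176.
So 3·log[Fe²⁺] = 2·log(0.00341) − log Q = -4.9345 − (-1.3176) = -3.6169; log[Fe²⁺] = -3.6169 / 3 = -1.2056; [Fe²⁺] = 10^(-1.2056) ≈ 0.062 M.

0.062 M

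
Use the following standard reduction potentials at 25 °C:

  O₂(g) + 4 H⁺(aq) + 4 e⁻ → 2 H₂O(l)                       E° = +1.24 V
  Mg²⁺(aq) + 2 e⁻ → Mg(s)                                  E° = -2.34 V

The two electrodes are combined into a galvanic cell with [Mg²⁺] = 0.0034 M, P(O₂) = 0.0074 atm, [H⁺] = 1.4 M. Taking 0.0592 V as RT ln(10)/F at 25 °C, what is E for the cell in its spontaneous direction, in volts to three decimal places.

O₂/H₂O is the cathode (higher E°), Mg²⁺/Mg the anode: E°cell = +1.24 − (-2.34) = +3.58 V, n = 4.
Overall: O₂(g) + 4 H⁺(aq) + 2 Mg(s) → 2 H₂O(l) + 2 Mg²⁺(aq)
Q = [Mg²⁺]^2 / (P(O₂)·[H⁺]^4); log Q = -3.391.
E = E° − (0.0592/n) log Q = +3.58 − (0.0592/4)(-3.391) = +3.630 V.

+3.630 V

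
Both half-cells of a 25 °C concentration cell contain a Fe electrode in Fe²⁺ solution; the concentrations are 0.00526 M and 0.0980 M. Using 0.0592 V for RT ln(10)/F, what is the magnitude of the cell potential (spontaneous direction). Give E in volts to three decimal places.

+0.038 V

For a concentration cell E°cell = 0. The 0.0980 M side is the cathode (reduction is favoured where [Fe²⁺] is higher).
With n = 2, E = −(0.0592/2) log([Fe²⁺]ₐₙ/[Fe²⁺]꜀ₐₜ) = −(0.0592/2) log(0.00526/0.098) = −(0.0592/2)(-1.270) = +0.038 V.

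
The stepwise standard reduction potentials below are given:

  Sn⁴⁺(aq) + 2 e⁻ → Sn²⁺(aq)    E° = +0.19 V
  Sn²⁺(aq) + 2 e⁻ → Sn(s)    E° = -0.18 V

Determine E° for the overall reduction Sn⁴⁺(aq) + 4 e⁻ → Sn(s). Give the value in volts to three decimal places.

Since ΔG° = −nFE° is additive over sequential reductions, n₃E°₃ = n₁E°₁ + n₂E°₂.
E°₃ = (2×+0.19 + 2×-0.18) / 4 = (+0.020) / 4 = +0.005 V.

+0.005 V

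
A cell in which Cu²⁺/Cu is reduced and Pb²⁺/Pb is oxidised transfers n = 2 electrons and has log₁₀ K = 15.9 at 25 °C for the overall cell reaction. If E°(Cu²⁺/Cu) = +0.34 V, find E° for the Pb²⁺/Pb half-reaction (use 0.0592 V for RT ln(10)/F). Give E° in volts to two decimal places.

-0.13 V

E°cell = (0.0592/n)·log K = (0.0592/2)(15.9) = +0.471 V.
Since Cu²⁺/Cu is the cathode and Pb²⁺/Pb the anode, E°cell = E°(Cu²⁺/Cu) − E°(Pb²⁺/Pb).
So E°(Pb²⁺/Pb) = E°(Cu²⁺/Cu) − E°cell = (+0.34) − (+0.471) = -0.13 V.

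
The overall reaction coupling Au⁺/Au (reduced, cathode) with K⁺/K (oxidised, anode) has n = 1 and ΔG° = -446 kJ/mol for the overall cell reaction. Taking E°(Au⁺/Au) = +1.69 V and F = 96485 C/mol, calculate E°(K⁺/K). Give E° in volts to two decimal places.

-2.93 V

E°cell = −ΔG°/(nF) = −(-446×10³)/((1)(96485)) = +4.622 V.
Since Au⁺/Au is the cathode and K⁺/K the anode, E°cell = E°(Au⁺/Au) − E°(K⁺/K).
So E°(K⁺/K) = E°(Au⁺/Au) − E°cell = (+1.69) − (+4.622) = -2.93 V.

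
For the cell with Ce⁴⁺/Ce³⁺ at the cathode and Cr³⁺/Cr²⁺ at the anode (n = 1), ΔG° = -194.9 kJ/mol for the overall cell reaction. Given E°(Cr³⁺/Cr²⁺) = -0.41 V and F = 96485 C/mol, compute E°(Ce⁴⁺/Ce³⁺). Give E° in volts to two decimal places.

E°cell = −ΔG°/(nF) = −(-194.9×10³)/((1)(96485)) = +2.020 V.
Since Ce⁴⁺/Ce³⁺ is the cathode and Cr³⁺/Cr²⁺ the anode, E°cell = E°(Ce⁴⁺/Ce³⁺) − E°(Cr³⁺/Cr²⁺).
So E°(Ce⁴⁺/Ce³⁺) = E°cell + E°(Cr³⁺/Cr²⁺) = +2.020 + (-0.41) = +1.61 V.

+1.61 V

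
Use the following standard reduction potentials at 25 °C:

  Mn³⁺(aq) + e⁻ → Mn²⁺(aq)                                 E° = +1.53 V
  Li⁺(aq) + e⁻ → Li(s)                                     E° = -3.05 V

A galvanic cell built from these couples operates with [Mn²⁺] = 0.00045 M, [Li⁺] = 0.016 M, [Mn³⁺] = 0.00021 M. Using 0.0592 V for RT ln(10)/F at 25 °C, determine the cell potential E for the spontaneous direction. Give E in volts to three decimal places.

Mn³⁺/Mn²⁺ is the cathode (higher E°), Li⁺/Li the anode: E°cell = +1.53 − (-3.05) = +4.58 V, n = 1.
Overall: Mn³⁺(aq) + Li(s) → Mn²⁺(aq) + Li⁺(aq)
Q = [Mn²⁺]·[Li⁺] / ([Mn³⁺]); log Q = -1.465.
E = E° − (0.0592/n) log Q = +4.58 − (0.0592/1)(-1.465) = +4.667 V.

+4.667 V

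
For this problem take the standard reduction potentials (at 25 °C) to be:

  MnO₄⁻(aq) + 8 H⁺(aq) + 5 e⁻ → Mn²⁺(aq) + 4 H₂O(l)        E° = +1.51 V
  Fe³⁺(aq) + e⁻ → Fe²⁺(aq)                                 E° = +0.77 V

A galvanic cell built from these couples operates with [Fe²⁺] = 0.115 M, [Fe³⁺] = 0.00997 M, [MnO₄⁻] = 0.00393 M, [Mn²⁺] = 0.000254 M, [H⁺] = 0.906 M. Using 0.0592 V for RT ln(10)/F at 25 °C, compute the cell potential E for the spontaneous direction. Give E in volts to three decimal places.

MnO₄⁻/Mn²⁺ is the cathode (higher E°), Fe³⁺/Fe²⁺ the anode: E°cell = +1.51 − (+0.77) = +0.74 V, n = 5.
Overall: MnO₄⁻(aq) + 8 H⁺(aq) + 5 Fe²⁺(aq) → Mn²⁺(aq) + 4 H₂O(l) + 5 Fe³⁺(aq)
Q = [Mn²⁺]·[Fe³⁺]^5 / ([MnO₄⁻]·[H⁺]^8·[Fe²⁺]^5); log Q = -6.157.
E = E° − (0.0592/n) log Q = +0.74 − (0.0592/5)(-6.157) = +0.813 V.

+0.813 V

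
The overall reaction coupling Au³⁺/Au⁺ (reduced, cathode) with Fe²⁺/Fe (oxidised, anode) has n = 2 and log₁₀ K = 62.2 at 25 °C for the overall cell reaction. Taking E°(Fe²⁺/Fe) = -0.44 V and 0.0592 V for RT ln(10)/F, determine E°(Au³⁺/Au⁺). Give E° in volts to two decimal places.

E°cell = (0.0592/n)·log K = (0.0592/2)(62.2) = +1.841 V.
Since Au³⁺/Au⁺ is the cathode and Fe²⁺/Fe the anode, E°cell = E°(Au³⁺/Au⁺) − E°(Fe²⁺/Fe).
So E°(Au³⁺/Au⁺) = E°cell + E°(Fe²⁺/Fe) = +1.841 + (-0.44) = +1.40 V.

+1.40 V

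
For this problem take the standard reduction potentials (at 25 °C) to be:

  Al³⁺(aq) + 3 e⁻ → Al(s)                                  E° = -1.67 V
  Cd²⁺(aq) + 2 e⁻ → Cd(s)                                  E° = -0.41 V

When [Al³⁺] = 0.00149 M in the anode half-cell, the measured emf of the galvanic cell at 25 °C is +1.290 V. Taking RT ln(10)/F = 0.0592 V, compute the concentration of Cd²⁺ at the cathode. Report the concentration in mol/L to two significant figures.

0.13 M

Cd²⁺/Cd is the cathode, Al³⁺/Al the anode: E°cell = +1.26 V, n = 6.
Overall reaction: 3 Cd²⁺(aq) + 2 Al(s) → 3 Cd(s) + 2 Al³⁺(aq); Q = [Al³⁺]^2/[Cd²⁺]^3.
From E = E° − (0.0592/n) log Q: log Q = (E° − E)·n/0.0592 = (+1.26 − (+1.290))·6/0.0592 = -3.0405.
So 3·log[Cd²⁺] = 2·log(0.00149) − log Q = -5.6536 − (-3.0405) = -2.6131; log[Cd²⁺] = -2.6131 / 3 = -0.8710; [Cd²⁺] = 10^(-0.8710) ≈ 0.13 M.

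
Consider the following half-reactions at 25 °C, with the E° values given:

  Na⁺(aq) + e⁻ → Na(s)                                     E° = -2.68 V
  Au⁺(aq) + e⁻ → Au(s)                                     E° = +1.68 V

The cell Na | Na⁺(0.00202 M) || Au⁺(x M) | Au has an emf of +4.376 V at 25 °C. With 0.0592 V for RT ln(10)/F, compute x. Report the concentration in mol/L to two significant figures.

0.0038 M

Au⁺/Au is the cathode, Na⁺/Na the anode: E°cell = +4.36 V, n = 1.
Overall reaction: Au⁺(aq) + Na(s) → Au(s) + Na⁺(aq); Q = [Na⁺]^1/[Au⁺]^1.
From E = E° − (0.0592/n) log Q: log Q = (E° − E)·n/0.0592 = (+4.36 − (+4.376))·1/0.0592 = -0.2703.
So 1·log[Au⁺] = 1·log(0.00202) − log Q = -2.6946 − (-0.2703) = -2.4243; [Au⁺] = 10^(-2.4243) ≈ 0.0038 M.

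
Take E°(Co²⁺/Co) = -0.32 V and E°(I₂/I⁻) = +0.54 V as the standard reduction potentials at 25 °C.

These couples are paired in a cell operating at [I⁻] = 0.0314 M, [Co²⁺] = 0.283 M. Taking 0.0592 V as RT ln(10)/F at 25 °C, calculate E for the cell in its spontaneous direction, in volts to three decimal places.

I₂/I⁻ is the cathode (higher E°), Co²⁺/Co the anode: E°cell = +0.54 − (-0.32) = +0.86 V, n = 2.
Overall: I₂(s) + Co(s) → 2 I⁻(aq) + Co²⁺(aq)
Q = [I⁻]^2·[Co²⁺]; log Q = -3.554.
E = E° − (0.0592/n) log Q = +0.86 − (0.0592/2)(-3.554) = +0.965 V.

+0.965 V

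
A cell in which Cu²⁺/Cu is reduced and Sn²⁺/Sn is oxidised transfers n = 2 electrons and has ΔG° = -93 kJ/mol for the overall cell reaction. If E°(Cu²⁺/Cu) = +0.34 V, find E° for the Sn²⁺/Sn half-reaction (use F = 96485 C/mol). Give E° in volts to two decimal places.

-0.14 V

E°cell = −ΔG°/(nF) = −(-93×10³)/((2)(96485)) = +0.482 V.
Since Cu²⁺/Cu is the cathode and Sn²⁺/Sn the anode, E°cell = E°(Cu²⁺/Cu) − E°(Sn²⁺/Sn).
So E°(Sn²⁺/Sn) = E°(Cu²⁺/Cu) − E°cell = (+0.34) − (+0.482) = -0.14 V.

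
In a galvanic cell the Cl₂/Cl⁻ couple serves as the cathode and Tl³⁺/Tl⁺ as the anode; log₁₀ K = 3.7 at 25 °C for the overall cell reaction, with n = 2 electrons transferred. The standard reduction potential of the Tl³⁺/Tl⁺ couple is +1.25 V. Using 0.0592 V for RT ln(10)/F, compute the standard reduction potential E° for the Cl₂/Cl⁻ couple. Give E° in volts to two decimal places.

E°cell = (0.0592/n)·log K = (0.0592/2)(3.7) = +0.110 V.
Since Cl₂/Cl⁻ is the cathode and Tl³⁺/Tl⁺ the anode, E°cell = E°(Cl₂/Cl⁻) − E°(Tl³⁺/Tl⁺).
So E°(Cl₂/Cl⁻) = E°cell + E°(Tl³⁺/Tl⁺) = +0.110 + (+1.25) = +1.36 V.

+1.36 V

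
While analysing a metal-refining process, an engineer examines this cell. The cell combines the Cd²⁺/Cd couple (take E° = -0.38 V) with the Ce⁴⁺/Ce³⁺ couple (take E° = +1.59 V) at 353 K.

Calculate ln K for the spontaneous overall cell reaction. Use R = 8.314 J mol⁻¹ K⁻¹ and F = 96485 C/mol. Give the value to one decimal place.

Cathode: Ce⁴⁺/Ce³⁺; anode: Cd²⁺/Cd. E°cell = (+1.59) − (-0.38) = +1.97 V, with n = 2.
ΔG° = −nFE° = −RT ln K, so ln K = nFE°/(RT) = (2)(96485)(+1.97) / ((8.314)(353)) = 129.530.

129.5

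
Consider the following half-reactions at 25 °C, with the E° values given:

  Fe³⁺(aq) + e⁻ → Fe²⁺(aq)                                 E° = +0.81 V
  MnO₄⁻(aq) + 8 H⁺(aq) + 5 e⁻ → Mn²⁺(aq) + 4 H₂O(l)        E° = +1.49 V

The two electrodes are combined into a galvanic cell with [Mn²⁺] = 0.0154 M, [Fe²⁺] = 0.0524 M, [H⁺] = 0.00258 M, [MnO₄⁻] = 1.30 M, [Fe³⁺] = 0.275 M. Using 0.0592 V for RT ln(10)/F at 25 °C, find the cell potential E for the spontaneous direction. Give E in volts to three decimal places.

+0.415 V

MnO₄⁻/Mn²⁺ is the cathode (higher E°), Fe³⁺/Fe²⁺ the anode: E°cell = +1.49 − (+0.81) = +0.68 V, n = 5.
Overall: MnO₄⁻(aq) + 8 H⁺(aq) + 5 Fe²⁺(aq) → Mn²⁺(aq) + 4 H₂O(l) + 5 Fe³⁺(aq)
Q = [Mn²⁺]·[Fe³⁺]^5 / ([MnO₄⁻]·[H⁺]^8·[Fe²⁺]^5); log Q = 22.381.
E = E° − (0.0592/n) log Q = +0.68 − (0.0592/5)(22.381) = +0.415 V.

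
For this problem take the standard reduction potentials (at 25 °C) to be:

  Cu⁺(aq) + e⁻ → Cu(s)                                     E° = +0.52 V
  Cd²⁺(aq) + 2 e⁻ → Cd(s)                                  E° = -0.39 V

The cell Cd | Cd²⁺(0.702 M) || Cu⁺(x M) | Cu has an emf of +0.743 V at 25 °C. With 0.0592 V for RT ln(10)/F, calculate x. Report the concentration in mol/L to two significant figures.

Cu⁺/Cu is the cathode, Cd²⁺/Cd the anode: E°cell = +0.91 V, n = 2.
Overall reaction: 2 Cu⁺(aq) + Cd(s) → 2 Cu(s) + Cd²⁺(aq); Q = [Cd²⁺]^1/[Cu⁺]^2.
From E = E° − (0.0592/n) log Q: log Q = (E° − E)·n/0.0592 = (+0.91 − (+0.743))·2/0.0592 = 5.6419.
So 2·log[Cu⁺] = 1·log(0.702) − log Q = -0.1537 − (5.6419) = -5.7956; log[Cu⁺] = -5.7956 / 2 = -2.8978; [Cu⁺] = 10^(-2.8978) ≈ 0.0013 M.

0.0013 M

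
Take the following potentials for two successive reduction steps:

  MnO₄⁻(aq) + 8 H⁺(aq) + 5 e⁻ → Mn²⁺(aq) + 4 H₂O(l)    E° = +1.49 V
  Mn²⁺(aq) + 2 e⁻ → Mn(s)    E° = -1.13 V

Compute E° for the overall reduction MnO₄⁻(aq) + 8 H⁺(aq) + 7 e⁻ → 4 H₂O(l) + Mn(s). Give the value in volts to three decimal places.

+0.741 V

Since ΔG° = −nFE° is additive over sequential reductions, n₃E°₃ = n₁E°₁ + n₂E°₂.
E°₃ = (5×+1.49 + 2×-1.13) / 7 = (+5.190) / 7 = +0.741 V.
Simply averaging or adding the two E° values would be wrong; the electron-weighted sum is required.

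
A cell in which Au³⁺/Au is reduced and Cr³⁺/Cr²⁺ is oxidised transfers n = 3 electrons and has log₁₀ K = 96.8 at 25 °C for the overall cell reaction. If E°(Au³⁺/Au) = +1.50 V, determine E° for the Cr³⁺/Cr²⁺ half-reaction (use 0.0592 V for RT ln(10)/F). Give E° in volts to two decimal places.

E°cell = (0.0592/n)·log K = (0.0592/3)(96.8) = +1.910 V.
Since Au³⁺/Au is the cathode and Cr³⁺/Cr²⁺ the anode, E°cell = E°(Au³⁺/Au) − E°(Cr³⁺/Cr²⁺).
So E°(Cr³⁺/Cr²⁺) = E°(Au³⁺/Au) − E°cell = (+1.50) − (+1.910) = -0.41 V.

-0.41 V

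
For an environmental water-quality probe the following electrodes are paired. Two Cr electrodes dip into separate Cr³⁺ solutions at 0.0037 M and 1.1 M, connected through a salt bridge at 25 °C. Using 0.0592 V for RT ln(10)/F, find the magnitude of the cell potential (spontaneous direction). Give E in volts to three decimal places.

For a concentration cell E°cell = 0. The 1.1 M side is the cathode (reduction is favoured where [Cr³⁺] is higher).
With n = 3, E = −(0.0592/3) log([Cr³⁺]ₐₙ/[Cr³⁺]꜀ₐₜ) = −(0.0592/3) log(0.0037/1.1) = −(0.0592/3)(-2.473) = +0.049 V.

+0.049 V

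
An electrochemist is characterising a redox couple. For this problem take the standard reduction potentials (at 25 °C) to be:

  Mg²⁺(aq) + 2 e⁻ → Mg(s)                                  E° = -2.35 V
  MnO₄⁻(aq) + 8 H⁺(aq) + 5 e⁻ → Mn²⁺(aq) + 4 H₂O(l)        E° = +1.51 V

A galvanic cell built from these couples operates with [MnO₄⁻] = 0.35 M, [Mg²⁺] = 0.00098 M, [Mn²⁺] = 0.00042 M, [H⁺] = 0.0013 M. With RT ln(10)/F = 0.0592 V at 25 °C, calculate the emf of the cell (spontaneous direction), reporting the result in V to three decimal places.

+3.710 V

MnO₄⁻/Mn²⁺ is the cathode (higher E°), Mg²⁺/Mg the anode: E°cell = +1.51 − (-2.35) = +3.86 V, n = 10.
Overall: 2 MnO₄⁻(aq) + 16 H⁺(aq) + 5 Mg(s) → 2 Mn²⁺(aq) + 8 H₂O(l) + 5 Mg²⁺(aq)
Q = [Mn²⁺]^2·[Mg²⁺]^5 / ([MnO₄⁻]^2·[H⁺]^16); log Q = 25.291.
E = E° − (0.0592/n) log Q = +3.86 − (0.0592/10)(25.291) = +3.710 V.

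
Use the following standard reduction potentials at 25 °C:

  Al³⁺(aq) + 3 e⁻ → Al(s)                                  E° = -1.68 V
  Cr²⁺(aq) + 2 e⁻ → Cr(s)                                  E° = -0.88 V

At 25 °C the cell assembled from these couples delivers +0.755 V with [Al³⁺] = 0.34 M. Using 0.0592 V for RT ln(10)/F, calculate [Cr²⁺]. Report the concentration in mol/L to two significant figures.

Cr²⁺/Cr is the cathode, Al³⁺/Al the anode: E°cell = +0.80 V, n = 6.
Overall reaction: 3 Cr²⁺(aq) + 2 Al(s) → 3 Cr(s) + 2 Al³⁺(aq); Q = [Al³⁺]^2/[Cr²⁺]^3.
From E = E° − (0.0592/n) log Q: log Q = (E° − E)·n/0.0592 = (+0.80 − (+0.755))·6/0.0592 = 4.5608.
So 3·log[Cr²⁺] = 2·log(0.34) − log Q = -0.9370 − (4.5608) = -5.4978; log[Cr²⁺] = -5.4978 / 3 = -1.8326; [Cr²⁺] = 10^(-1.8326) ≈ 0.015 M.

0.015 M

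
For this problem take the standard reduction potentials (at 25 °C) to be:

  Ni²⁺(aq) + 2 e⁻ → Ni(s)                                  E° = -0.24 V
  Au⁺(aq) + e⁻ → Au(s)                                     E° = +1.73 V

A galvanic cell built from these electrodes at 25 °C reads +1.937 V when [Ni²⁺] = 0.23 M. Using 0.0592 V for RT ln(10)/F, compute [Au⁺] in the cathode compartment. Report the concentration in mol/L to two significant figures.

Au⁺/Au is the cathode, Ni²⁺/Ni the anode: E°cell = +1.97 V, n = 2.
Overall reaction: 2 Au⁺(aq) + Ni(s) → 2 Au(s) + Ni²⁺(aq); Q = [Ni²⁺]^1/[Au⁺]^2.
From E = E° − (0.0592/n) log Q: log Q = (E° − E)·n/0.0592 = (+1.97 − (+1.937))·2/0.0592 = 1.1149.
So 2·log[Au⁺] = 1·log(0.23) − log Q = -0.6383 − (1.1149) = -1.7532; log[Au⁺] = -1.7532 / 2 = -0.8766; [Au⁺] = 10^(-0.8766) ≈ 0.13 M.

0.13 M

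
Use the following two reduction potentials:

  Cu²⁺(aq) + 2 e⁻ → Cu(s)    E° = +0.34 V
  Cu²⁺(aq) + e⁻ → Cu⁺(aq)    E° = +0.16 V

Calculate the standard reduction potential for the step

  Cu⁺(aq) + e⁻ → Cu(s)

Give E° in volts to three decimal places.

Sequential free energies add, so n₃E°₃ = n₁E°₁ + n₂E°₂.
With n₃ = 2, and the known step contributing 1×(+0.16) V, the unknown satisfies 1·E° = 2×(+0.34) − 1×(+0.16) = +0.520.
E° = +0.520 / 1 = +0.520 V.

+0.520 V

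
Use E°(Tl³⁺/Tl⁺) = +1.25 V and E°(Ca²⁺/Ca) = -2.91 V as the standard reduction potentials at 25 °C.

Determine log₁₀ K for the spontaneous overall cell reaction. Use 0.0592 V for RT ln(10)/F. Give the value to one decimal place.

140.5

Cathode: Tl³⁺/Tl⁺; anode: Ca²⁺/Ca. E°cell = +4.16 V, n = 2.
log K = nE°cell / 0.0592 = (2)(+4.16) / 0.0592 = 140.5.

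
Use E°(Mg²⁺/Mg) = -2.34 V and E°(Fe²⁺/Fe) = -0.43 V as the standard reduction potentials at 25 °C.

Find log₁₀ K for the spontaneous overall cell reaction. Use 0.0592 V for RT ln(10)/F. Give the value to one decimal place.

Cathode: Fe²⁺/Fe; anode: Mg²⁺/Mg. E°cell = +1.91 V, n = 2.
log K = nE°cell / 0.0592 = (2)(+1.91) / 0.0592 = 64.5.

64.5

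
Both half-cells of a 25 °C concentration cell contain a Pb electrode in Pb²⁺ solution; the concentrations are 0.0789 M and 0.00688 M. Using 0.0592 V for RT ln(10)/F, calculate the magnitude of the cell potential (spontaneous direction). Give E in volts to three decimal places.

+0.031 V

For a concentration cell E°cell = 0. The 0.0789 M side is the cathode (reduction is favoured where [Pb²⁺] is higher).
With n = 2, E = −(0.0592/2) log([Pb²⁺]ₐₙ/[Pb²⁺]꜀ₐₜ) = −(0.0592/2) log(0.00688/0.0789) = −(0.0592/2)(-1.059) = +0.031 V.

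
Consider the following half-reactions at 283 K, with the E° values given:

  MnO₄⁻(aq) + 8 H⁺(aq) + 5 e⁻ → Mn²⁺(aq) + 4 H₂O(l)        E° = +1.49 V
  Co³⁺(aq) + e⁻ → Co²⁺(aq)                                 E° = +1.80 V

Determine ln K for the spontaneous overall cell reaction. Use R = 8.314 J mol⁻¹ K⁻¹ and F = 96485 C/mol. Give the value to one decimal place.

63.6

Cathode: Co³⁺/Co²⁺; anode: MnO₄⁻/Mn²⁺. E°cell = (+1.80) − (+1.49) = +0.31 V, with n = 5.
ΔG° = −nFE° = −RT ln K, so ln K = nFE°/(RT) = (5)(96485)(+0.31) / ((8.314)(283)) = 63.562.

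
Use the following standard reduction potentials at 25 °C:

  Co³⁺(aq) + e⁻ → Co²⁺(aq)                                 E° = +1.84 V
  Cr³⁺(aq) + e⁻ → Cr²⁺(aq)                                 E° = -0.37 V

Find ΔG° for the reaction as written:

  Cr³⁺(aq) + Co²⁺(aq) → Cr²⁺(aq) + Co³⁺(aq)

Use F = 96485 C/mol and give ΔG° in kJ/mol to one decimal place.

As written, Cr³⁺/Cr²⁺ is reduced (cathode) and Co³⁺/Co²⁺ is oxidised (anode), so E°cell = (-0.37) − (+1.84) = -2.21 V.
Balancing electrons gives n = 1.
ΔG° = −nFE° = −(1)(96485)(-2.21) = 213,232 J = +213.2 kJ/mol.

+213.2 kJ/mol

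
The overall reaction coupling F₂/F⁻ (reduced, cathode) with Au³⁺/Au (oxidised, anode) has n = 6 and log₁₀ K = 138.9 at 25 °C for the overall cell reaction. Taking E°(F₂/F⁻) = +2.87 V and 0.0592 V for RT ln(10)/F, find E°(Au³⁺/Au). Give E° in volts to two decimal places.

E°cell = (0.0592/n)·log K = (0.0592/6)(138.9) = +1.370 V.
Since F₂/F⁻ is the cathode and Au³⁺/Au the anode, E°cell = E°(F₂/F⁻) − E°(Au³⁺/Au).
So E°(Au³⁺/Au) = E°(F₂/F⁻) − E°cell = (+2.87) − (+1.370) = +1.50 V.

+1.50 V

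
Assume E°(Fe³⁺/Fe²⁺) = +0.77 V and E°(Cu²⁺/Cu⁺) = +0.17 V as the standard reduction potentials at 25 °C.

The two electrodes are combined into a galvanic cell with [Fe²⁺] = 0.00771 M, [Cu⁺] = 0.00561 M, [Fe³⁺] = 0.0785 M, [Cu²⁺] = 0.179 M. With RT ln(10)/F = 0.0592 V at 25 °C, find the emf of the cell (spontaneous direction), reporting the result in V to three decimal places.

+0.571 V

Fe³⁺/Fe²⁺ is the cathode (higher E°), Cu²⁺/Cu⁺ the anode: E°cell = +0.77 − (+0.17) = +0.60 V, n = 1.
Overall: Fe³⁺(aq) + Cu⁺(aq) → Fe²⁺(aq) + Cu²⁺(aq)
Q = [Fe²⁺]·[Cu²⁺] / ([Fe³⁺]·[Cu⁺]); log Q = 0.496.
E = E° − (0.0592/n) log Q = +0.60 − (0.0592/1)(0.496) = +0.571 V.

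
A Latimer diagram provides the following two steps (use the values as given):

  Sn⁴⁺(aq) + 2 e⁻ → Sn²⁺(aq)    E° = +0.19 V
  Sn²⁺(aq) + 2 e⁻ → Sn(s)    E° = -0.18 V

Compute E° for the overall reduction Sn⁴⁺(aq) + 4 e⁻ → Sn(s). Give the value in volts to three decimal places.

+0.005 V

Adding the free-energy changes (−nFE°) of the two steps gives −n₃FE°₃ = −n₁FE°₁ − n₂FE°₂.
E°₃ = (2×+0.19 + 2×-0.18) / 4 = (+0.020) / 4 = +0.005 V.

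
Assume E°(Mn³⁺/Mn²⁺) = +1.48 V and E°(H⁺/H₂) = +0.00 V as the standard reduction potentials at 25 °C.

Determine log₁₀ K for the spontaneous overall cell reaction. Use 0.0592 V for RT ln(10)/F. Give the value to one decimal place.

Cathode: Mn³⁺/Mn²⁺; anode: H⁺/H₂. E°cell = +1.48 V, n = 2.
log K = nE°cell / 0.0592 = (2)(+1.48) / 0.0592 = 50.0.

50.0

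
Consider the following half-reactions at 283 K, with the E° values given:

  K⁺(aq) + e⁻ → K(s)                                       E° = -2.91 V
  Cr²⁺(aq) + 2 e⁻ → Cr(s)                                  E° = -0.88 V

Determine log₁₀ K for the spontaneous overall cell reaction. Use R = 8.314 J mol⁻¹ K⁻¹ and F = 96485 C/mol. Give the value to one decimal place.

Cathode: Cr²⁺/Cr; anode: K⁺/K. E°cell = (-0.88) − (-2.91) = +2.03 V, with n = 2.
ΔG° = −nFE° = −RT ln K, so ln K = nFE°/(RT) = (2)(96485)(+2.03) / ((8.314)(283)) = 166.490.
log₁₀ K = 166.490 / ln 10 = 72.3.

72.3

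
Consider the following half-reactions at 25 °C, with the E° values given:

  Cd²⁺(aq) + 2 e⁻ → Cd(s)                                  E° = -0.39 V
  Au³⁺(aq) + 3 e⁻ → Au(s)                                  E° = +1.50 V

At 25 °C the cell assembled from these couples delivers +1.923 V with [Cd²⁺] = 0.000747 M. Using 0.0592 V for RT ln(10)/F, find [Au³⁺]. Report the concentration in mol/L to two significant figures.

Au³⁺/Au is the cathode, Cd²⁺/Cd the anode: E°cell = +1.89 V, n = 6.
Overall reaction: 2 Au³⁺(aq) + 3 Cd(s) → 2 Au(s) + 3 Cd²⁺(aq); Q = [Cd²⁺]^3/[Au³⁺]^2.
From E = E° − (0.0592/n) log Q: log Q = (E° − E)·n/0.0592 = (+1.89 − (+1.923))·6/0.0592 = -3.3446.
So 2·log[Au³⁺] = 3·log(0.000747) − log Q = -9.3800 − (-3.3446) = -6.0354; log[Au³⁺] = -6.0354 / 2 = -3.0177; [Au³⁺] = 10^(-3.0177) ≈ 0.00096 M.

0.00096 M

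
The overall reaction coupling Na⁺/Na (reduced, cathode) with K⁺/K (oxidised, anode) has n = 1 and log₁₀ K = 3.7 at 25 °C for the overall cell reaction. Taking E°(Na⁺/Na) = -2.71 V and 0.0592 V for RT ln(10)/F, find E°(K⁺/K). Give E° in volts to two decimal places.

-2.93 V

E°cell = (0.0592/n)·log K = (0.0592/1)(3.7) = +0.219 V.
Since Na⁺/Na is the cathode and K⁺/K the anode, E°cell = E°(Na⁺/Na) − E°(K⁺/K).
So E°(K⁺/K) = E°(Na⁺/Na) − E°cell = (-2.71) − (+0.219) = -2.93 V.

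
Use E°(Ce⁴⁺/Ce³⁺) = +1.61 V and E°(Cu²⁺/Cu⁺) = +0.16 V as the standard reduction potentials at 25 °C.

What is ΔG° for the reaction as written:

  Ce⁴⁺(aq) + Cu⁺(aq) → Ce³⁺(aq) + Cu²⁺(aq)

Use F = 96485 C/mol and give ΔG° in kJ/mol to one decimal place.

As written, Ce⁴⁺/Ce³⁺ is reduced (cathode) and Cu²⁺/Cu⁺ is oxidised (anode), so E°cell = (+1.61) − (+0.16) = +1.45 V.
Balancing electrons gives n = 1.
ΔG° = −nFE° = −(1)(96485)(+1.45) = -139,903 J = -139.9 kJ/mol.

-139.9 kJ/mol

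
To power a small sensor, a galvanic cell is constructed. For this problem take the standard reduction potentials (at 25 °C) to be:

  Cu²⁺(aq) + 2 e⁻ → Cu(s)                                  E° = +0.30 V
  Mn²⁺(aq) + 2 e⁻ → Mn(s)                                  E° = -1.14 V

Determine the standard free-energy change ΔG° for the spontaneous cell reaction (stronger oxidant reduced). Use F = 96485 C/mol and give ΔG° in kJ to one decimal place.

-277.9 kJ

Cu²⁺/Cu (E° = +0.30 V) is the cathode; Mn²⁺/Mn (E° = -1.14 V) is the anode, so E°cell = +1.44 V.
Balancing electrons gives n = 2 (lcm of 2 and 2).
ΔG° = −nFE° = −(2)(96485)(+1.44) = -277,877 J = -277.9 kJ.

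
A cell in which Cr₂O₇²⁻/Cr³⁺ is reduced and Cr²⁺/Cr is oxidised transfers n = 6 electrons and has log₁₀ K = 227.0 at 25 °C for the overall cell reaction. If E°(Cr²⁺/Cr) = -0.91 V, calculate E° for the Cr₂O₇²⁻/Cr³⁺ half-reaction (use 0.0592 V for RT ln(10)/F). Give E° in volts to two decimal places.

+1.33 V

E°cell = (0.0592/n)·log K = (0.0592/6)(227.0) = +2.240 V.
Since Cr₂O₇²⁻/Cr³⁺ is the cathode and Cr²⁺/Cr the anode, E°cell = E°(Cr₂O₇²⁻/Cr³⁺) − E°(Cr²⁺/Cr).
So E°(Cr₂O₇²⁻/Cr³⁺) = E°cell + E°(Cr²⁺/Cr) = +2.240 + (-0.91) = +1.33 V.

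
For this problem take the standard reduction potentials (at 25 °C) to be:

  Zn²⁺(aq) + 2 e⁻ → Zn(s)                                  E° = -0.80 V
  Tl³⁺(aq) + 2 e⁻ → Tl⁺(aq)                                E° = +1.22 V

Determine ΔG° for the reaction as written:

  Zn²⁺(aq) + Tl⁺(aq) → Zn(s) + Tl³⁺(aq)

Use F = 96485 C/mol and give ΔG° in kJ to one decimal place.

+389.8 kJ

As written, Zn²⁺/Zn is reduced (cathode) and Tl³⁺/Tl⁺ is oxidised (anode), so E°cell = (-0.80) − (+1.22) = -2.02 V.
Balancing electrons gives n = 2.
ΔG° = −nFE° = −(2)(96485)(-2.02) = 389,799 J = +389.8 kJ.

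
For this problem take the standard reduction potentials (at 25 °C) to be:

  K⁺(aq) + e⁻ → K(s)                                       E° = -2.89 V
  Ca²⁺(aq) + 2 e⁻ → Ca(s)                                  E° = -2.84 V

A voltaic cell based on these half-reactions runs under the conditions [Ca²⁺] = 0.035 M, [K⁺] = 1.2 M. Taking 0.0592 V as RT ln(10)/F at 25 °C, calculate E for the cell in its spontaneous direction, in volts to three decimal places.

Ca²⁺/Ca is the cathode (higher E°), K⁺/K the anode: E°cell = -2.84 − (-2.89) = +0.05 V, n = 2.
Overall: Ca²⁺(aq) + 2 K(s) → Ca(s) + 2 K⁺(aq)
Q = [K⁺]^2 / ([Ca²⁺]); log Q = 1.614.
E = E° − (0.0592/n) log Q = +0.05 − (0.0592/2)(1.614) = +0.002 V.

+0.002 V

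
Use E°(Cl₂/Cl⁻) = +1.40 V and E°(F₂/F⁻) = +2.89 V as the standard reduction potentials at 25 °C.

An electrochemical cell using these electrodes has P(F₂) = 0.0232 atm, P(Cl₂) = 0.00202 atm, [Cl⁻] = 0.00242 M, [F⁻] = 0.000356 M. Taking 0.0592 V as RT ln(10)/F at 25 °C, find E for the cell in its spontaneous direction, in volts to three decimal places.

+1.571 V

F₂/F⁻ is the cathode (higher E°), Cl₂/Cl⁻ the anode: E°cell = +2.89 − (+1.40) = +1.49 V, n = 2.
Overall: F₂(g) + 2 Cl⁻(aq) → 2 F⁻(aq) + Cl₂(g)
Q = [F⁻]^2·P(Cl₂) / (P(F₂)·[Cl⁻]^2); log Q = -2.725.
E = E° − (0.0592/n) log Q = +1.49 − (0.0592/2)(-2.725) = +1.571 V.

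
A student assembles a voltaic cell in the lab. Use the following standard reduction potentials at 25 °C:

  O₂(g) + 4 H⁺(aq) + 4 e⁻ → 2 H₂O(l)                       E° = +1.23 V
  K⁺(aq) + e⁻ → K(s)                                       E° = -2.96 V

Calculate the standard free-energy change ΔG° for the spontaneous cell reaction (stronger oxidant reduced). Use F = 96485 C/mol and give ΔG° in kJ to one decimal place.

O₂/H₂O (E° = +1.23 V) is the cathode; K⁺/K (E° = -2.96 V) is the anode, so E°cell = +4.19 V.
Balancing electrons gives n = 4 (lcm of 4 and 1).
ΔG° = −nFE° = −(4)(96485)(+4.19) = -1,617,089 J = -1617.1 kJ.

-1617.1 kJ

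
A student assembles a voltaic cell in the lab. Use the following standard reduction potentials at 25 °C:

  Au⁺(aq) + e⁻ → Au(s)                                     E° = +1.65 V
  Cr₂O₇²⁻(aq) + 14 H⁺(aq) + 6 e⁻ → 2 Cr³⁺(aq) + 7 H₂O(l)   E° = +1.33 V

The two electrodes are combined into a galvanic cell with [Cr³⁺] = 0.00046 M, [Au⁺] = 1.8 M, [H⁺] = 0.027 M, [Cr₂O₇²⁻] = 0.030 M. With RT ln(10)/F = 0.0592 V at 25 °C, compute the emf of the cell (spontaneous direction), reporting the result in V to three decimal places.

+0.501 V

Au⁺/Au is the cathode (higher E°), Cr₂O₇²⁻/Cr³⁺ the anode: E°cell = +1.65 − (+1.33) = +0.32 V, n = 6.
Overall: 6 Au⁺(aq) + 2 Cr³⁺(aq) + 7 H₂O(l) → 6 Au(s) + Cr₂O₇²⁻(aq) + 14 H⁺(aq)
Q = [Cr₂O₇²⁻]·[H⁺]^14 / ([Au⁺]^6·[Cr³⁺]^2); log Q = -18.341.
E = E° − (0.0592/n) log Q = +0.32 − (0.0592/6)(-18.341) = +0.501 V.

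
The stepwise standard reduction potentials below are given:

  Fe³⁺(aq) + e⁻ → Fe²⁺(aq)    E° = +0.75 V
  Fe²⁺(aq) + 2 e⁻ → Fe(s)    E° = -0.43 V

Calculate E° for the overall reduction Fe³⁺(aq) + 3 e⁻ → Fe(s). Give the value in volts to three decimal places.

-0.037 V

Adding the free-energy changes (−nFE°) of the two steps gives −n₃FE°₃ = −n₁FE°₁ − n₂FE°₂.
E°₃ = (1×+0.75 + 2×-0.43) / 3 = (-0.110) / 3 = -0.037 V.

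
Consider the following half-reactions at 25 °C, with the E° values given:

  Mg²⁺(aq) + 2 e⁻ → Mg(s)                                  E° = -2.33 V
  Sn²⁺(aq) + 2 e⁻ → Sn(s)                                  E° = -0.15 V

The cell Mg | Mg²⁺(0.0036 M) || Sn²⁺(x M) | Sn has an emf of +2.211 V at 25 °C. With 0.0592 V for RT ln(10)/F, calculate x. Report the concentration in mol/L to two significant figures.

0.040 M

Sn²⁺/Sn is the cathode, Mg²⁺/Mg the anode: E°cell = +2.18 V, n = 2.
Overall reaction: Sn²⁺(aq) + Mg(s) → Sn(s) + Mg²⁺(aq); Q = [Mg²⁺]^1/[Sn²⁺]^1.
From E = E° − (0.0592/n) log Q: log Q = (E° − E)·n/0.0592 = (+2.18 − (+2.211))·2/0.0592 = -1.0473.
So 1·log[Sn²⁺] = 1·log(0.0036) − log Q = -2.4437 − (-1.0473) = -1.3964; [Sn²⁺] = 10^(-1.3964) ≈ 0.040 M.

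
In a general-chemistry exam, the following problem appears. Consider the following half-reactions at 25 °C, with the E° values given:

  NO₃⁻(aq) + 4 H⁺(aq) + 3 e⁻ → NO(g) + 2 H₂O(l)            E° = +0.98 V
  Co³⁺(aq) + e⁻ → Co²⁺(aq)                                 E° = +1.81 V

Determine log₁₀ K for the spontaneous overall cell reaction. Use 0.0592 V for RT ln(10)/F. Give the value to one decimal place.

42.1

Cathode: Co³⁺/Co²⁺; anode: NO₃⁻/NO. E°cell = +0.83 V, n = 3.
log K = nE°cell / 0.0592 = (3)(+0.83) / 0.0592 = 42.1.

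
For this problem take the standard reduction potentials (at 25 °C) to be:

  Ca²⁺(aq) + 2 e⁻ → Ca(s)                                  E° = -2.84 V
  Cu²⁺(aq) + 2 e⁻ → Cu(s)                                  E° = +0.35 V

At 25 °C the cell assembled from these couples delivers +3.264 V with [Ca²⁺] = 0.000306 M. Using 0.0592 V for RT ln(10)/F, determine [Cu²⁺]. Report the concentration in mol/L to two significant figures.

Cu²⁺/Cu is the cathode, Ca²⁺/Ca the anode: E°cell = +3.19 V, n = 2.
Overall reaction: Cu²⁺(aq) + Ca(s) → Cu(s) + Ca²⁺(aq); Q = [Ca²⁺]^1/[Cu²⁺]^1.
From E = E° − (0.0592/n) log Q: log Q = (E° − E)·n/0.0592 = (+3.19 − (+3.264))·2/0.0592 = -2.5000.
So 1·log[Cu²⁺] = 1·log(0.000306) − log Q = -3.5143 − (-2.5000) = -1.0143; [Cu²⁺] = 10^(-1.0143) ≈ 0.097 M.

0.097 M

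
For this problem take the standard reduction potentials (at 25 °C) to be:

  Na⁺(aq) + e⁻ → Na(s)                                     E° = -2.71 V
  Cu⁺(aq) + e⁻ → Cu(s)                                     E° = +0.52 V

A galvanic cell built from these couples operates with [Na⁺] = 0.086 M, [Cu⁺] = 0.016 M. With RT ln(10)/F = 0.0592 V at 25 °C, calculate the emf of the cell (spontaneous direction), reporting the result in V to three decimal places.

+3.187 V

Cu⁺/Cu is the cathode (higher E°), Na⁺/Na the anode: E°cell = +0.52 − (-2.71) = +3.23 V, n = 1.
Overall: Cu⁺(aq) + Na(s) → Cu(s) + Na⁺(aq)
Q = [Na⁺] / ([Cu⁺]); log Q = 0.730.
E = E° − (0.0592/n) log Q = +3.23 − (0.0592/1)(0.730) = +3.187 V.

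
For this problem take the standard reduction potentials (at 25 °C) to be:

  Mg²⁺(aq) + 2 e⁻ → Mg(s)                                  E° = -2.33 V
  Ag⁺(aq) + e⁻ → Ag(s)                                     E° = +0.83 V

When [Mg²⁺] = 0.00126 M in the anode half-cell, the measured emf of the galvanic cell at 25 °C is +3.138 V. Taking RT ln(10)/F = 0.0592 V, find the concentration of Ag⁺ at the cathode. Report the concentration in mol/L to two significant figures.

Ag⁺/Ag is the cathode, Mg²⁺/Mg the anode: E°cell = +3.16 V, n = 2.
Overall reaction: 2 Ag⁺(aq) + Mg(s) → 2 Ag(s) + Mg²⁺(aq); Q = [Mg²⁺]^1/[Ag⁺]^2.
From E = E° − (0.0592/n) log Q: log Q = (E° − E)·n/0.0592 = (+3.16 − (+3.138))·2/0.0592 = 0.7432.
So 2·log[Ag⁺] = 1·log(0.00126) − log Q = -2.8996 − (0.7432) = -3.6428; log[Ag⁺] = -3.6428 / 2 = -1.8214; [Ag⁺] = 10^(-1.8214) ≈ 0.015 M.

0.015 M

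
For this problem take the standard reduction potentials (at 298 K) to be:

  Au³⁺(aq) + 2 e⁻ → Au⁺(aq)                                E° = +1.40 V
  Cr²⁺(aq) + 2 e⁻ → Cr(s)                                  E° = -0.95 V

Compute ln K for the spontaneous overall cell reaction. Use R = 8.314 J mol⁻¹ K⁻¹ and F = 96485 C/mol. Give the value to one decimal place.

183.0

Cathode: Au³⁺/Au⁺; anode: Cr²⁺/Cr. E°cell = (+1.40) − (-0.95) = +2.35 V, with n = 2.
ΔG° = −nFE° = −RT ln K, so ln K = nFE°/(RT) = (2)(96485)(+2.35) / ((8.314)(298)) = 183.034.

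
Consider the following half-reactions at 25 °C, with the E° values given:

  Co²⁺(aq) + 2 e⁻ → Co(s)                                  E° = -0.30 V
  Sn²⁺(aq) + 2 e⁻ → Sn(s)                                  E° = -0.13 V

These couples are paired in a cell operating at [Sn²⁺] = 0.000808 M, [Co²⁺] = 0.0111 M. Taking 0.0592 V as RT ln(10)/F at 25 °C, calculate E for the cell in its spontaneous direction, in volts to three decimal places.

+0.136 V

Sn²⁺/Sn is the cathode (higher E°), Co²⁺/Co the anode: E°cell = -0.13 − (-0.30) = +0.17 V, n = 2.
Overall: Sn²⁺(aq) + Co(s) → Sn(s) + Co²⁺(aq)
Q = [Co²⁺] / ([Sn²⁺]); log Q = 1.138.
E = E° − (0.0592/n) log Q = +0.17 − (0.0592/2)(1.138) = +0.136 V.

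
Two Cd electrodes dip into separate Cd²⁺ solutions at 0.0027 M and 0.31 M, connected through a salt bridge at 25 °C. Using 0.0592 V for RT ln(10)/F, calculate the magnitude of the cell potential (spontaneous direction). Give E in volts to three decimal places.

For a concentration cell E°cell = 0. The 0.31 M side is the cathode (reduction is favoured where [Cd²⁺] is higher).
With n = 2, E = −(0.0592/2) log([Cd²⁺]ₐₙ/[Cd²⁺]꜀ₐₜ) = −(0.0592/2) log(0.0027/0.31) = −(0.0592/2)(-2.060) = +0.061 V.

+0.061 V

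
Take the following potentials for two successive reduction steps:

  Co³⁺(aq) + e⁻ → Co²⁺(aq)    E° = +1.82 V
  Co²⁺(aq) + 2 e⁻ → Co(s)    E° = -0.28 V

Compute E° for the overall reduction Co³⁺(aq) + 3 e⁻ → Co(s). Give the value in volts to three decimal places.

Standard free energies of sequential steps add: ΔG°₃ = ΔG°₁ + ΔG°₂, so n₃E°₃ = n₁E°₁ + n₂E°₂.
E°₃ = (1×+1.82 + 2×-0.28) / 3 = (+1.260) / 3 = +0.420 V.
E° values themselves are not directly additive — weighting by electron count is essential.

+0.420 V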